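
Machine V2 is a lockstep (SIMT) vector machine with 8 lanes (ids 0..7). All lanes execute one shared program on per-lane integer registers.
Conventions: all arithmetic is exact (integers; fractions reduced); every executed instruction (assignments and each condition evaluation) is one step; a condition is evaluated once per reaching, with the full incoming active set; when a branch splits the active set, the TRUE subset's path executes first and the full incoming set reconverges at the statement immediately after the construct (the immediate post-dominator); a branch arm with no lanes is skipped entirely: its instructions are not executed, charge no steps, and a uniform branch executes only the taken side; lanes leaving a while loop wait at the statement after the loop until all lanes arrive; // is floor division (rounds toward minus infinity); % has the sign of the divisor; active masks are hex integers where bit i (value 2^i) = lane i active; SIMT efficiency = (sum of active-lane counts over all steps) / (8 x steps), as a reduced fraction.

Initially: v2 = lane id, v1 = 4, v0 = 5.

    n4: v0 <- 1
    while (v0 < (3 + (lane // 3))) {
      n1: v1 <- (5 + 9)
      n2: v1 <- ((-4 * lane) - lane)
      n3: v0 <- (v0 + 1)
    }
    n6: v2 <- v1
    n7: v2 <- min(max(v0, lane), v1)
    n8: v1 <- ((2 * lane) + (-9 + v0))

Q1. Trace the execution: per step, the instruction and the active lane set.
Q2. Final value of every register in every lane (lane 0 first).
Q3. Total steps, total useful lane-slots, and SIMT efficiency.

step 0: v0 <- 1                      0xff
step 1: eval (v0 < (3 + (lane // 3))) 0xff
step 2: v1 <- (5 + 9)                0xff
step 3: v1 <- ((-4 * lane) - lane)   0xff
step 4: v0 <- (v0 + 1)               0xff
step 5: eval (v0 < (3 + (lane // 3))) 0xff
step 6: v1 <- (5 + 9)                0xff
step 7: v1 <- ((-4 * lane) - lane)   0xff
step 8: v0 <- (v0 + 1)               0xff
step 9: eval (v0 < (3 + (lane // 3))) 0xff
step 10: v1 <- (5 + 9)                0xf8
step 11: v1 <- ((-4 * lane) - lane)   0xf8
step 12: v0 <- (v0 + 1)               0xf8
step 13: eval (v0 < (3 + (lane // 3))) 0xf8
step 14: v1 <- (5 + 9)                0xc0
step 15: v1 <- ((-4 * lane) - lane)   0xc0
step 16: v0 <- (v0 + 1)               0xc0
step 17: eval (v0 < (3 + (lane // 3))) 0xc0
step 18: v2 <- v1                     0xff
step 19: v2 <- min(max(v0, lane), v1) 0xff
step 20: v1 <- ((2 * lane) + (-9 + v0)) 0xff

Answer: 21 steps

v2: 0,-5,-10,-15,-20,-25,-30,-35
v1: -6,-4,-2,1,3,5,8,10
v0: 3,3,3,4,4,4,5,5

steps = 21; useful = 132; efficiency = 132/168 = 11/14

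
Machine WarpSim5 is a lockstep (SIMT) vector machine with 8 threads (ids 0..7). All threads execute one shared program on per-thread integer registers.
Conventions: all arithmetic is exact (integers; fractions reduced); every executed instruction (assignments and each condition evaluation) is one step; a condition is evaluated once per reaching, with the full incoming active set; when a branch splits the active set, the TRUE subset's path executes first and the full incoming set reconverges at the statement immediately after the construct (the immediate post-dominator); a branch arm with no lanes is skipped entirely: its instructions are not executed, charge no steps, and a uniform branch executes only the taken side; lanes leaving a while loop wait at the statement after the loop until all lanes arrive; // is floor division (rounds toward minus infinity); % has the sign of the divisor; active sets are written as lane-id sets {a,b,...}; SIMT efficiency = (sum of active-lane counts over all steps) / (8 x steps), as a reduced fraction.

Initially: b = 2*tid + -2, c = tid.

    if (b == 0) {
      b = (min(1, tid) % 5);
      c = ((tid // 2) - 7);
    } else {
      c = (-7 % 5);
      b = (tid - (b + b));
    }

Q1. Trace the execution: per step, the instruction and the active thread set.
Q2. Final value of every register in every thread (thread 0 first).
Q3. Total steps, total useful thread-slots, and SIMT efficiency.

step 0: eval (b == 0)                {0,1,2,3,4,5,6,7}
step 1: b <- (min(1, tid) % 5)       {1}
step 2: c <- ((tid // 2) - 7)        {1}
step 3: c <- (-7 % 5)                {0,2,3,4,5,6,7}
step 4: b <- (tid - (b + b))         {0,2,3,4,5,6,7}

Answer: 5 steps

b: 4,1,-2,-5,-8,-11,-14,-17
c: 3,-7,3,3,3,3,3,3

steps = 5; useful = 24; efficiency = 24/40 = 3/5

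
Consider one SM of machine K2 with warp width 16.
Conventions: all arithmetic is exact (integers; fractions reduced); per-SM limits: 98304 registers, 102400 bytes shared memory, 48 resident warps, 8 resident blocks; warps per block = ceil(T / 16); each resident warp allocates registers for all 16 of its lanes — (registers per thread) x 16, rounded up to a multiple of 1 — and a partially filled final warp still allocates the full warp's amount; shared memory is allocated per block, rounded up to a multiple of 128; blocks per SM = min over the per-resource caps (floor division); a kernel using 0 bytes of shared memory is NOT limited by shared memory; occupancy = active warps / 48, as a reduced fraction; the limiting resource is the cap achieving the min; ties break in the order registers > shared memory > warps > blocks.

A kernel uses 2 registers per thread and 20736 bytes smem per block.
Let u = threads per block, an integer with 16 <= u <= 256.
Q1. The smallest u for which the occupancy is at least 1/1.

Answer: u = 177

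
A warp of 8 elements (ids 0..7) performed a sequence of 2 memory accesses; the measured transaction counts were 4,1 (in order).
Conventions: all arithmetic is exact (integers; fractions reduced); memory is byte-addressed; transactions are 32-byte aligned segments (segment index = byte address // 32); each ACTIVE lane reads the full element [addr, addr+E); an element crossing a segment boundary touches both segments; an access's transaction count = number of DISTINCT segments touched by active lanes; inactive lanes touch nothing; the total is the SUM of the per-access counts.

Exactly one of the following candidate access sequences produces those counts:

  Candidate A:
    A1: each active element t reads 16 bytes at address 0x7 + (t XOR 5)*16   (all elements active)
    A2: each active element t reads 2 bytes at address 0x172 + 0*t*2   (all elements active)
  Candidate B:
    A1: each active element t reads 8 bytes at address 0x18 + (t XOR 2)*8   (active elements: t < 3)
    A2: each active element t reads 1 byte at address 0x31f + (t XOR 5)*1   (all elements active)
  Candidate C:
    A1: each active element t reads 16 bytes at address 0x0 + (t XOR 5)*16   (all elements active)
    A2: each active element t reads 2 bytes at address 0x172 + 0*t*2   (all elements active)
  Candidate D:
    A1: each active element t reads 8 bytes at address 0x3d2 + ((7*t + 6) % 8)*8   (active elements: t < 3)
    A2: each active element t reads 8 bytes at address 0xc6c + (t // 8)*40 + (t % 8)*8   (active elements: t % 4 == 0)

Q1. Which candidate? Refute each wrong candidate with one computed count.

A: A1 gives 5 transactions, not 4
B: A1 gives 2 transactions, not 4
D: A1 gives 2 transactions, not 4
C: all counts match (4,1)

Answer: C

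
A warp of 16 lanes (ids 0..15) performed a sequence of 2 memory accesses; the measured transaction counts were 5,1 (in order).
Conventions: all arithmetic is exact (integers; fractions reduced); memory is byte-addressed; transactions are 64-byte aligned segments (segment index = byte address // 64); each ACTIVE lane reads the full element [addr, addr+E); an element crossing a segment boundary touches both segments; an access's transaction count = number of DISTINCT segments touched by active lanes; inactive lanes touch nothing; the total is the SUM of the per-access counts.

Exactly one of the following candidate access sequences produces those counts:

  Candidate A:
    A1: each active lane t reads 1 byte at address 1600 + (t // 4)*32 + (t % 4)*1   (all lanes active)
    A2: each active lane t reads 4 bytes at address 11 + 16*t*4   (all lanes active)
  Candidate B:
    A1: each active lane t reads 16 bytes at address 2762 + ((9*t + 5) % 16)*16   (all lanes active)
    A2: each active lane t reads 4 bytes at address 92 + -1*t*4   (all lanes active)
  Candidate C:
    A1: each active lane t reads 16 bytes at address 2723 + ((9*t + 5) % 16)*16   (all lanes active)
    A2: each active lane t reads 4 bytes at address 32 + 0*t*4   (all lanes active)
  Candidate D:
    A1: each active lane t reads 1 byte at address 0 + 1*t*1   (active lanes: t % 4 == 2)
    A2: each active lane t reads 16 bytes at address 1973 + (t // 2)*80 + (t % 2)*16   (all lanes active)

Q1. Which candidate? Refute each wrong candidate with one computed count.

A: A1 gives 2 transactions, not 5
B: A2 gives 2 transactions, not 1
D: A1 gives 1 transaction, not 5
C: all counts match (5,1)

Answer: C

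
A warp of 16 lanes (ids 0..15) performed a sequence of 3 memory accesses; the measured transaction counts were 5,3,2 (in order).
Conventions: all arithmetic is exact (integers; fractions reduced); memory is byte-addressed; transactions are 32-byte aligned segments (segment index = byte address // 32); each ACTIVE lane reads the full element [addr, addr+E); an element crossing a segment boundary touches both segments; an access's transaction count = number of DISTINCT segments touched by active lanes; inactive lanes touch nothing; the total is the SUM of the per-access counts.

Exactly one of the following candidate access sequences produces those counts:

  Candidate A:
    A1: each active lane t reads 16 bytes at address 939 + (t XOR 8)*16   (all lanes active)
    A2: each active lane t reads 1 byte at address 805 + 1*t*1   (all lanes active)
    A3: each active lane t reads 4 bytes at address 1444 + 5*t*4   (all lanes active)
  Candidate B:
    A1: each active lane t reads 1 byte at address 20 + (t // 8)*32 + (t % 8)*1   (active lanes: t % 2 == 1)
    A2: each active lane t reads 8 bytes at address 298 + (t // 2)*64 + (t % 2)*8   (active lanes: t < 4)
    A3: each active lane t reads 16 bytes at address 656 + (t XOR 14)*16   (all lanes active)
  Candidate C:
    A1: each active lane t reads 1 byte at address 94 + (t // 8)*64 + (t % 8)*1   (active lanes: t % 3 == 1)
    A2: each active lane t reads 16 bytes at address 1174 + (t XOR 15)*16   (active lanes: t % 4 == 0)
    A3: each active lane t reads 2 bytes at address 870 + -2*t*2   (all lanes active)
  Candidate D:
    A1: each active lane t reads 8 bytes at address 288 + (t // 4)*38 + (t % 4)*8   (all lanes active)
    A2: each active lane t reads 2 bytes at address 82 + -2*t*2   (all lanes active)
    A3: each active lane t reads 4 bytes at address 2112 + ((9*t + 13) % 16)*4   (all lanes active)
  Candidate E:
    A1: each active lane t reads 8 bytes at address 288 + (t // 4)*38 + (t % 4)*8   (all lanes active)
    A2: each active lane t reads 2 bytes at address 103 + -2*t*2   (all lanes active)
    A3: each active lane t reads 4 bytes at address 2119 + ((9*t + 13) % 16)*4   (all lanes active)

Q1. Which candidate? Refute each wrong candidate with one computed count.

A: A1 gives 9 transactions, not 5
B: A1 gives 2 transactions, not 5
C: A1 gives 3 transactions, not 5
E: A3 gives 3 transactions, not 2
D: all counts match (5,3,2)

Answer: D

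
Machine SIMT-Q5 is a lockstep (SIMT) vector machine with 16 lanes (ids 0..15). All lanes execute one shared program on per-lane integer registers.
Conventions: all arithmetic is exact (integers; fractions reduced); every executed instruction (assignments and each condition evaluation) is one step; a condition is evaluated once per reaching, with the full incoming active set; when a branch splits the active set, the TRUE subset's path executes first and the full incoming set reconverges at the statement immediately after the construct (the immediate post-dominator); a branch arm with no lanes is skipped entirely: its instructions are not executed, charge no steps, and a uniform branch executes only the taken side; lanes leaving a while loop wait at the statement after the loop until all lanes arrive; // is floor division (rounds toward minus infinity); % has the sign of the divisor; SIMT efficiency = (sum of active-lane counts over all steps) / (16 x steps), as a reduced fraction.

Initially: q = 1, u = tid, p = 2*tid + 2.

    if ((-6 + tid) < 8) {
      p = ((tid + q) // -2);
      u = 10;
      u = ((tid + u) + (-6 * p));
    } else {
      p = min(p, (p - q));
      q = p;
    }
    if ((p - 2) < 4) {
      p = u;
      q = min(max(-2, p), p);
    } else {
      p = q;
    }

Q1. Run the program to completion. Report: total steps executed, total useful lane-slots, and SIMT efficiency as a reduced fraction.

Answer: 10 steps, 108 useful, 27/40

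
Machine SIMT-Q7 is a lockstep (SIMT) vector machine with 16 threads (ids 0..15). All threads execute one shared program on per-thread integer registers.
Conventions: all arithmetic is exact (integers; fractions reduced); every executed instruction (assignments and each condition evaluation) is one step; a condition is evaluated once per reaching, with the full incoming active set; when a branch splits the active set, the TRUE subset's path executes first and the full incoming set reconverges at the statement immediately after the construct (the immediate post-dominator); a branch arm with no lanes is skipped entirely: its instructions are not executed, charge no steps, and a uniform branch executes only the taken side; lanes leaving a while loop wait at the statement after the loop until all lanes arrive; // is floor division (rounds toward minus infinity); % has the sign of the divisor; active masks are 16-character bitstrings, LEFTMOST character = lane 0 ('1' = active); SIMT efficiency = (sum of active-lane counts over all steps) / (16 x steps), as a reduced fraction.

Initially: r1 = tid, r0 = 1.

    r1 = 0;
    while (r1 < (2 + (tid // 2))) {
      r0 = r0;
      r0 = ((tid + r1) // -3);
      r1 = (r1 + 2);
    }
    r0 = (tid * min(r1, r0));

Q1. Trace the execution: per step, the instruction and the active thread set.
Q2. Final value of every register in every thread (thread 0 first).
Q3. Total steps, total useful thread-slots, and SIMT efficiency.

step 0: r1 <- 0                      1111111111111111
step 1: eval (r1 < (2 + (tid // 2))) 1111111111111111
step 2: r0 <- r0                     1111111111111111
step 3: r0 <- ((tid + r1) // -3)     1111111111111111
step 4: r1 <- (r1 + 2)               1111111111111111
step 5: eval (r1 < (2 + (tid // 2))) 1111111111111111
step 6: r0 <- r0                     0011111111111111
step 7: r0 <- ((tid + r1) // -3)     0011111111111111
step 8: r1 <- (r1 + 2)               0011111111111111
step 9: eval (r1 < (2 + (tid // 2))) 0011111111111111
step 10: r0 <- r0                     0000001111111111
step 11: r0 <- ((tid + r1) // -3)     0000001111111111
step 12: r1 <- (r1 + 2)               0000001111111111
step 13: eval (r1 < (2 + (tid // 2))) 0000001111111111
step 14: r0 <- r0                     0000000000111111
step 15: r0 <- ((tid + r1) // -3)     0000000000111111
step 16: r1 <- (r1 + 2)               0000000000111111
step 17: eval (r1 < (2 + (tid // 2))) 0000000000111111
step 18: r0 <- r0                     0000000000000011
step 19: r0 <- ((tid + r1) // -3)     0000000000000011
step 20: r1 <- (r1 + 2)               0000000000000011
step 21: eval (r1 < (2 + (tid // 2))) 0000000000000011
step 22: r0 <- (tid * min(r1, r0))    1111111111111111

Answer: 23 steps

r1: 2,2,4,4,4,4,6,6,6,6,8,8,8,8,10,10
r0: 0,-1,-4,-6,-8,-15,-24,-28,-32,-45,-60,-66,-72,-91,-112,-120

steps = 23; useful = 240; efficiency = 240/368 = 15/23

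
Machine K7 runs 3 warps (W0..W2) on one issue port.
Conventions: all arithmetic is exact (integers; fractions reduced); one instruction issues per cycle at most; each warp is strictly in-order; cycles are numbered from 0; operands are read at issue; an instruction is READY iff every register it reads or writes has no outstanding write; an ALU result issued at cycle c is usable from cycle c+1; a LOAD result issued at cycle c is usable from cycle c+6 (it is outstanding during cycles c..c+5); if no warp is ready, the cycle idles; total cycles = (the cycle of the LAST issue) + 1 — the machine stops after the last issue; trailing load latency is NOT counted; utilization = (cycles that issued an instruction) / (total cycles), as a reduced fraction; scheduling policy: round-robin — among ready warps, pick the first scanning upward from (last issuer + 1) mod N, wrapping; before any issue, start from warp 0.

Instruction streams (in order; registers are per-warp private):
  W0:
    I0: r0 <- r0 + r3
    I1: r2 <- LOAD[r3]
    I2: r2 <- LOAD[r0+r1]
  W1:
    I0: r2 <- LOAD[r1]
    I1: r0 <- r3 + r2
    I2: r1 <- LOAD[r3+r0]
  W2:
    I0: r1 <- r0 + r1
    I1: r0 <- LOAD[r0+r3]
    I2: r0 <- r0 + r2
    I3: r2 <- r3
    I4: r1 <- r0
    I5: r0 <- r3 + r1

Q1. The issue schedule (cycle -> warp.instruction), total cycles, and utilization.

cycle 0: W0.I0
cycle 1: W1.I0
cycle 2: W2.I0
cycle 3: W0.I1
cycle 4: W2.I1
cycle 5: idle
cycle 6: idle
cycle 7: W1.I1
cycle 8: W1.I2
cycle 9: W0.I2
cycle 10: W2.I2
cycle 11: W2.I3
cycle 12: W2.I4
cycle 13: W2.I5

Answer: 14 cycles, utilization 6/7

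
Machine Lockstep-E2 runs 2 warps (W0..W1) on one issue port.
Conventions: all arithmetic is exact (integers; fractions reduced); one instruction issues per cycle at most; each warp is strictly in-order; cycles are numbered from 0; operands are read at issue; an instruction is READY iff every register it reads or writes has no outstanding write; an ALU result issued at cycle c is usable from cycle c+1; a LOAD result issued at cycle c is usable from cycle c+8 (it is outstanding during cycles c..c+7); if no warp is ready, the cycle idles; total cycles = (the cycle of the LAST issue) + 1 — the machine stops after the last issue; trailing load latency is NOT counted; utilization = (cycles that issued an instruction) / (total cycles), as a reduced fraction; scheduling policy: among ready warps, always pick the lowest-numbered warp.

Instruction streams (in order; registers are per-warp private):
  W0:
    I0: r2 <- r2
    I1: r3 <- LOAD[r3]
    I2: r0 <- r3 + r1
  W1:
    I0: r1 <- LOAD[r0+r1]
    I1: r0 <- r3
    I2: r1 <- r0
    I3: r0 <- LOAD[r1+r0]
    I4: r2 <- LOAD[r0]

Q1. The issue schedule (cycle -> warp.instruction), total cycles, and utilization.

cycle 0: W0.I0
cycle 1: W0.I1
cycle 2: W1.I0
cycle 3: W1.I1
cycle 4: idle
cycle 5: idle
cycle 6: idle
cycle 7: idle
cycle 8: idle
cycle 9: W0.I2
cycle 10: W1.I2
cycle 11: W1.I3
cycle 12: idle
cycle 13: idle
cycle 14: idle
cycle 15: idle
cycle 16: idle
cycle 17: idle
cycle 18: idle
cycle 19: W1.I4

Answer: 20 cycles, utilization 2/5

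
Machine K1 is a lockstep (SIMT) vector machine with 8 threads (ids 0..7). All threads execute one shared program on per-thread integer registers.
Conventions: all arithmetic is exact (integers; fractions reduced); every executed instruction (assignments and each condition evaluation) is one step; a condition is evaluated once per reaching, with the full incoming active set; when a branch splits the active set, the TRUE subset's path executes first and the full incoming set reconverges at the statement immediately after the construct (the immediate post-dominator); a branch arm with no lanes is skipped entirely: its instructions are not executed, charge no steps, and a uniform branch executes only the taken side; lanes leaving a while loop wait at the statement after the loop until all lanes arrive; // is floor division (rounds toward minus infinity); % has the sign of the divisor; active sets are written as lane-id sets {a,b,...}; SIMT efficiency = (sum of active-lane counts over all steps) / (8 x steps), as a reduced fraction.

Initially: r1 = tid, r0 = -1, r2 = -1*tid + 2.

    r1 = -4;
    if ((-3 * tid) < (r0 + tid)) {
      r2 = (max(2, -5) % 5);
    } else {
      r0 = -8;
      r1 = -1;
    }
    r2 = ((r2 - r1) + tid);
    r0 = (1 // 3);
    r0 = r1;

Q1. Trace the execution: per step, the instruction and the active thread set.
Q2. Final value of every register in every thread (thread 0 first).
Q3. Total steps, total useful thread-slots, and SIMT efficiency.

step 0: r1 <- -4                     {0,1,2,3,4,5,6,7}
step 1: eval ((-3 * tid) < (r0 + tid)) {0,1,2,3,4,5,6,7}
step 2: r2 <- (max(2, -5) % 5)       {1,2,3,4,5,6,7}
step 3: r0 <- -8                     {0}
step 4: r1 <- -1                     {0}
step 5: r2 <- ((r2 - r1) + tid)      {0,1,2,3,4,5,6,7}
step 6: r0 <- (1 // 3)               {0,1,2,3,4,5,6,7}
step 7: r0 <- r1                     {0,1,2,3,4,5,6,7}

Answer: 8 steps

r1: -1,-4,-4,-4,-4,-4,-4,-4
r0: -1,-4,-4,-4,-4,-4,-4,-4
r2: 3,7,8,9,10,11,12,13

steps = 8; useful = 49; efficiency = 49/64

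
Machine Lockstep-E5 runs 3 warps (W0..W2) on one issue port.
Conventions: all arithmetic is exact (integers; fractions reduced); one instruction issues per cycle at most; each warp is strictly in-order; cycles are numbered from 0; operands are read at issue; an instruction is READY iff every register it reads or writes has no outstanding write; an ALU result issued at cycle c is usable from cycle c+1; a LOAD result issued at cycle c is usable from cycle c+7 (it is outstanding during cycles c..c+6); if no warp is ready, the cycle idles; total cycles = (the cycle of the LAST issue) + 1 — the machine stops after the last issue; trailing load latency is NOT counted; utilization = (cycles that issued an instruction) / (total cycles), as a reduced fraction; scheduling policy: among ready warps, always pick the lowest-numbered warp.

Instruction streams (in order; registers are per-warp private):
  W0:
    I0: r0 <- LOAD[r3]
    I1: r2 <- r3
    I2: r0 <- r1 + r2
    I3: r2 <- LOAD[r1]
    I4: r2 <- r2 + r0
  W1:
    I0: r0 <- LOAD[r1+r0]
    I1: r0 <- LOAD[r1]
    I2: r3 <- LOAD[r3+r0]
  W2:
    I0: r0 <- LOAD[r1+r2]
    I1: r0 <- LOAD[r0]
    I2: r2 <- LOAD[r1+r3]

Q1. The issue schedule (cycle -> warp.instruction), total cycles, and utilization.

cycle 0: W0.I0
cycle 1: W0.I1
cycle 2: W1.I0
cycle 3: W2.I0
cycle 4: idle
cycle 5: idle
cycle 6: idle
cycle 7: W0.I2
cycle 8: W0.I3
cycle 9: W1.I1
cycle 10: W2.I1
cycle 11: W2.I2
cycle 12: idle
cycle 13: idle
cycle 14: idle
cycle 15: W0.I4
cycle 16: W1.I2

Answer: 17 cycles, utilization 11/17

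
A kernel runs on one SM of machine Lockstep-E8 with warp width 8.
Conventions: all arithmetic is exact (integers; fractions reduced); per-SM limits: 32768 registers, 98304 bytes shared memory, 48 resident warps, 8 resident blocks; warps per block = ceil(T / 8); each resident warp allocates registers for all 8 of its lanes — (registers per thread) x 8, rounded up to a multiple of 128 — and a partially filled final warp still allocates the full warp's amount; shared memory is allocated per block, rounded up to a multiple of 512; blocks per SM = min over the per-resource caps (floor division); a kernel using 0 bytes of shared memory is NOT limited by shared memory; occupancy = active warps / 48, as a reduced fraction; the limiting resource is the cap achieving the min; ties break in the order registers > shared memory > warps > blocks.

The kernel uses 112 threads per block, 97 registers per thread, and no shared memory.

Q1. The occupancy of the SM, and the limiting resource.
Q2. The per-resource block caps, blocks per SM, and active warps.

Answer: occupancy 7/12, limited by registers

registers: 2 blocks
shared memory: no limit (kernel uses none)
warps: 3 blocks
blocks: 8 blocks

Answer: 2 blocks, 28 active warps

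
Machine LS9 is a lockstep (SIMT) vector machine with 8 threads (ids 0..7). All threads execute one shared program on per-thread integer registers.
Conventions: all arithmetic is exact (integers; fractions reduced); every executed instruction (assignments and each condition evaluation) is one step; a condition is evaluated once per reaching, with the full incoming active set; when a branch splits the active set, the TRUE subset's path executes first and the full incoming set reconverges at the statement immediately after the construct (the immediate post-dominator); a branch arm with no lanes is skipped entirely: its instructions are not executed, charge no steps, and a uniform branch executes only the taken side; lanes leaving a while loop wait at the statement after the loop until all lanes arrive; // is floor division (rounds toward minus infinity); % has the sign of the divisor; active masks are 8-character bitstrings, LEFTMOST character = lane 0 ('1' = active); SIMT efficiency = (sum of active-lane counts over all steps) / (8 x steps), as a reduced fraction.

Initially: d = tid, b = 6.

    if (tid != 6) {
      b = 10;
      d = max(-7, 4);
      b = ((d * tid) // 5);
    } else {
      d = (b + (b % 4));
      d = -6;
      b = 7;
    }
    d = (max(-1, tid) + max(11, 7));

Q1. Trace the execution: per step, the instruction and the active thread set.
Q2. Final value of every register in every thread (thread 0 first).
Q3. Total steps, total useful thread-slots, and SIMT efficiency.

step 0: eval (tid != 6)              11111111
step 1: b <- 10                      11111101
step 2: d <- max(-7, 4)              11111101
step 3: b <- ((d * tid) // 5)        11111101
step 4: d <- (b + (b % 4))           00000010
step 5: d <- -6                      00000010
step 6: b <- 7                       00000010
step 7: d <- (max(-1, tid) + max(11, 7)) 11111111

Answer: 8 steps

d: 11,12,13,14,15,16,17,18
b: 0,0,1,2,3,4,7,5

steps = 8; useful = 40; efficiency = 40/64 = 5/8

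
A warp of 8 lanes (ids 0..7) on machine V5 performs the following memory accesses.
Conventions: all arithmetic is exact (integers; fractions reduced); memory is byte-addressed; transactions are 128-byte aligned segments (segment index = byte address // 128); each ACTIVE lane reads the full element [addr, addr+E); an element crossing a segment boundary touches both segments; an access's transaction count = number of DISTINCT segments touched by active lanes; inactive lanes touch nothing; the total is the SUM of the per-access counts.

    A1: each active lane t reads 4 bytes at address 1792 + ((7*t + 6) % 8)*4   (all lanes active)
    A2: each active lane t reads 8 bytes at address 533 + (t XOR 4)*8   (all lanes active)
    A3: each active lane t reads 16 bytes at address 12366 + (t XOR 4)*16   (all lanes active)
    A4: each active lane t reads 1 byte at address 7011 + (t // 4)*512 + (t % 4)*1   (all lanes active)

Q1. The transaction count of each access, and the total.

A1: 1 transaction
A2: 1 transaction
A3: 2 transactions
A4: 2 transactions

Answer: 1,1,2,2; total 6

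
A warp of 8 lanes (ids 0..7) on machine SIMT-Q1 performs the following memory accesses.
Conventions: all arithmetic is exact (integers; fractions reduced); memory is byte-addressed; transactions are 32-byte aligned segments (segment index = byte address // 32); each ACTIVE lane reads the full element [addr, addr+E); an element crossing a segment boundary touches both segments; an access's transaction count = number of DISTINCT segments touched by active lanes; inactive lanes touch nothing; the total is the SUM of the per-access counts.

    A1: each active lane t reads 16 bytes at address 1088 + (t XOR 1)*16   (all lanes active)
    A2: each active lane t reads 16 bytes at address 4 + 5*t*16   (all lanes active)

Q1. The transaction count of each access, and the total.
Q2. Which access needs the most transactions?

A1: 4 transactions
A2: 12 transactions

Answer: 4,12; total 16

Answer: A2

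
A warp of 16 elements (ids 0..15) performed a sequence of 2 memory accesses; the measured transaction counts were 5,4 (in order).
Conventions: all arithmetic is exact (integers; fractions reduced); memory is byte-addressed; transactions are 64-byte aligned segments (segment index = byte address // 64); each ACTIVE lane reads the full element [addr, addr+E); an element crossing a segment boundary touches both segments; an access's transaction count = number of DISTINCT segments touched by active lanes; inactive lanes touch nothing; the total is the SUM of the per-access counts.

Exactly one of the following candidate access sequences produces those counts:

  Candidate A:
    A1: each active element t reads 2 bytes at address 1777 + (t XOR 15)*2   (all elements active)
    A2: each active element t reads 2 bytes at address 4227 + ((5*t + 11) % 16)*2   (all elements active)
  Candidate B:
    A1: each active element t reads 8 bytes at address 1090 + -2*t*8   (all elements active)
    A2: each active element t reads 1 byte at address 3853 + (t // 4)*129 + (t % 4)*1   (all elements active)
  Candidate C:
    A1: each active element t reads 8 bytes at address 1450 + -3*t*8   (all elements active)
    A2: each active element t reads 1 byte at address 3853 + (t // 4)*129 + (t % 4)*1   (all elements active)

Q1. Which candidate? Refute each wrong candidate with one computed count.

A: A1 gives 2 transactions, not 5
C: A1 gives 6 transactions, not 5
B: all counts match (5,4)

Answer: B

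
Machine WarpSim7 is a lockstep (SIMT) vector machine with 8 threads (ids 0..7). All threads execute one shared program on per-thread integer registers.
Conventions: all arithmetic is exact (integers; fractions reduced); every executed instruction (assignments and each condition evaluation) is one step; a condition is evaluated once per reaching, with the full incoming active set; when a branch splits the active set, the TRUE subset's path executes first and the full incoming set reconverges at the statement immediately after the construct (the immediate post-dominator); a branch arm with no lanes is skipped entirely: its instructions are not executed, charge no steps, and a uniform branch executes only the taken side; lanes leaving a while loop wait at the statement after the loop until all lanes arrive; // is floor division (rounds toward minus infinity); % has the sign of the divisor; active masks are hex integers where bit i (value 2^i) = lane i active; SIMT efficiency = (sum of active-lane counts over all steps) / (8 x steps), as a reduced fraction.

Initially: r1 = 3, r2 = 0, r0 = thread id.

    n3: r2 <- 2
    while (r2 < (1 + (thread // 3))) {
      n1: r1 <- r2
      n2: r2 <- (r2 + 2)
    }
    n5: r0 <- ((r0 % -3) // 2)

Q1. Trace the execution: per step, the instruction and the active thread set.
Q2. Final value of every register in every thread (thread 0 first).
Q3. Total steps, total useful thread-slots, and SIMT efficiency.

step 0: r2 <- 2                      0xff
step 1: eval (r2 < (1 + (thread // 3))) 0xff
step 2: r1 <- r2                     0xc0
step 3: r2 <- (r2 + 2)               0xc0
step 4: eval (r2 < (1 + (thread // 3))) 0xc0
step 5: r0 <- ((r0 % -3) // 2)       0xff

Answer: 6 steps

r1: 3,3,3,3,3,3,2,2
r2: 2,2,2,2,2,2,4,4
r0: 0,-1,-1,0,-1,-1,0,-1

steps = 6; useful = 30; efficiency = 30/48 = 5/8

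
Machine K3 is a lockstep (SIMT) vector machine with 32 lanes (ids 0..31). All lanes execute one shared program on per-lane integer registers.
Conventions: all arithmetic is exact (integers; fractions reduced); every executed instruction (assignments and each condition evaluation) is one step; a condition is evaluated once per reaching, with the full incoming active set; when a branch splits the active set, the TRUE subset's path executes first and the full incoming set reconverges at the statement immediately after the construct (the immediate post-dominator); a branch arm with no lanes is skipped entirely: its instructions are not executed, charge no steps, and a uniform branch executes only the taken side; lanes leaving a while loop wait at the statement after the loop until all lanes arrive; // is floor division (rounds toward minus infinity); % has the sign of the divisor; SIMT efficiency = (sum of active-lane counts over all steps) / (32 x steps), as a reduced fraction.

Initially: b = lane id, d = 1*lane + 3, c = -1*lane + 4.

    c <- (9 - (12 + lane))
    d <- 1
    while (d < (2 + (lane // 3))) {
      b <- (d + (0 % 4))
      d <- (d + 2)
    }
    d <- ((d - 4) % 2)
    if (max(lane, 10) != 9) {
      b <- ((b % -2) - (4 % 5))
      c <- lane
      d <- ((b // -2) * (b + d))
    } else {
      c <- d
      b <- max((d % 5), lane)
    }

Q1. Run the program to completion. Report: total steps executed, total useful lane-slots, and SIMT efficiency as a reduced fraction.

Answer: 26 steps, 562 useful, 281/416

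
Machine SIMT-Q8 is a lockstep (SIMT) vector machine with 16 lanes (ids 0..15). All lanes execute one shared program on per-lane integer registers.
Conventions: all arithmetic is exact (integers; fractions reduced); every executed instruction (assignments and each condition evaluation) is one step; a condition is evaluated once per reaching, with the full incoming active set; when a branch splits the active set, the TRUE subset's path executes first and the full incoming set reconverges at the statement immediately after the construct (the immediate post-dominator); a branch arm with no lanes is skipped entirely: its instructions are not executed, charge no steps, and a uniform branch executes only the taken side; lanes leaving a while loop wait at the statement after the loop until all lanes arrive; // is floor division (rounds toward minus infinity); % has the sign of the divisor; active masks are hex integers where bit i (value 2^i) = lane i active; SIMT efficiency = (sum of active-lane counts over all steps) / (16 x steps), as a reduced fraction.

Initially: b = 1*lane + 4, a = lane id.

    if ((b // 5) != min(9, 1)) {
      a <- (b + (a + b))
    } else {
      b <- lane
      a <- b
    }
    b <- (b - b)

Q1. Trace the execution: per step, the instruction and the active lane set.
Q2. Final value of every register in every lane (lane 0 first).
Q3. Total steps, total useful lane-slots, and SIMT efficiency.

step 0: eval ((b // 5) != min(9, 1)) 0xffff
step 1: a <- (b + (a + b))           0xffc1
step 2: b <- lane                    0x003e
step 3: a <- b                       0x003e
step 4: b <- (b - b)                 0xffff

Answer: 5 steps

b: 0,0,0,0,0,0,0,0,0,0,0,0,0,0,0,0
a: 8,1,2,3,4,5,26,29,32,35,38,41,44,47,50,53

steps = 5; useful = 53; efficiency = 53/80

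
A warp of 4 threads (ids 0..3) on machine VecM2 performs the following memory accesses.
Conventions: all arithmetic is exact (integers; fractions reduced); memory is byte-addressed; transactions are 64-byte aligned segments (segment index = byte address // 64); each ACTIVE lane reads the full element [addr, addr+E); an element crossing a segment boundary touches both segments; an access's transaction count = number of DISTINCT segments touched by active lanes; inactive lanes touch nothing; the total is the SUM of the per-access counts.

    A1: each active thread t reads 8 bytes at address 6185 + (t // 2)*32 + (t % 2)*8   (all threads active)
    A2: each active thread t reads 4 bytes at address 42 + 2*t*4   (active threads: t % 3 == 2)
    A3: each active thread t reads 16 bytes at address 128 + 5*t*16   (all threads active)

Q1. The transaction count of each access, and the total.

A1: 2 transactions
A2: 1 transaction
A3: 4 transactions

Answer: 2,1,4; total 7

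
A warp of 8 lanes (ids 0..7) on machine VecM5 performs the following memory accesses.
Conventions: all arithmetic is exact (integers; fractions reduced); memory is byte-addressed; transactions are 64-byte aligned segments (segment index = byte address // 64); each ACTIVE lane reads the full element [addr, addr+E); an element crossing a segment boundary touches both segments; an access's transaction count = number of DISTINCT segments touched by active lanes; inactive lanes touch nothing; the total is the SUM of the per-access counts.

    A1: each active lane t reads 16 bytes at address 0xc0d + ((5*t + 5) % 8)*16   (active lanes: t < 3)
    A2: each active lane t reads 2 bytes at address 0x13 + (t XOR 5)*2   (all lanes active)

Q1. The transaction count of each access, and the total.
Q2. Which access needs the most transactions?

A1: 3 transactions
A2: 1 transaction

Answer: 3,1; total 4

Answer: A1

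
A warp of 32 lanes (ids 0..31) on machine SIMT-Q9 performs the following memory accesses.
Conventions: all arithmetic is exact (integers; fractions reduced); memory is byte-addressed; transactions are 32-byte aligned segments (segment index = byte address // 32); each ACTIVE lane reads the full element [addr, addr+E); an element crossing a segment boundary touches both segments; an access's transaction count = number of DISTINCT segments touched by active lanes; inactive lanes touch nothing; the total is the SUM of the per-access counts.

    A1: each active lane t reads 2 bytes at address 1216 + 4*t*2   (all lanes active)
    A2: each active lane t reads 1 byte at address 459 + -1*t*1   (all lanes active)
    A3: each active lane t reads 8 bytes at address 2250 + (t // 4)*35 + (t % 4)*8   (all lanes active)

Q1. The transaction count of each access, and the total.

A1: 8 transactions
A2: 2 transactions
A3: 9 transactions

Answer: 8,2,9; total 19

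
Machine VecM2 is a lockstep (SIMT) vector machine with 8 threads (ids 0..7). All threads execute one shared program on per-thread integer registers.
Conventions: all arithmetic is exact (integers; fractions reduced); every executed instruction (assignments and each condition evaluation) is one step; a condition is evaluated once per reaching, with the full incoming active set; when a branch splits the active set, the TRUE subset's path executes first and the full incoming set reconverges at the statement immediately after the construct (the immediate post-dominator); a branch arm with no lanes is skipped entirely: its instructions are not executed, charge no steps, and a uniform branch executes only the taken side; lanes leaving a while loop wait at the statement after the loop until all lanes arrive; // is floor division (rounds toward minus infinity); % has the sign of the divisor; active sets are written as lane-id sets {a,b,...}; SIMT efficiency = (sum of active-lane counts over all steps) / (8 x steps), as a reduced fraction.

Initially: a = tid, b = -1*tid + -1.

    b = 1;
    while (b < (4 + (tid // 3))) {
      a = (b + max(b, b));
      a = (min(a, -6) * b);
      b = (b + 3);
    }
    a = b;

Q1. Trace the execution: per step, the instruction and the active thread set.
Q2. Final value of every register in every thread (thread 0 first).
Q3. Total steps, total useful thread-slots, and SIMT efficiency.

step 0: b <- 1                       {0,1,2,3,4,5,6,7}
step 1: eval (b < (4 + (tid // 3)))  {0,1,2,3,4,5,6,7}
step 2: a <- (b + max(b, b))         {0,1,2,3,4,5,6,7}
step 3: a <- (min(a, -6) * b)        {0,1,2,3,4,5,6,7}
step 4: b <- (b + 3)                 {0,1,2,3,4,5,6,7}
step 5: eval (b < (4 + (tid // 3)))  {0,1,2,3,4,5,6,7}
step 6: a <- (b + max(b, b))         {3,4,5,6,7}
step 7: a <- (min(a, -6) * b)        {3,4,5,6,7}
step 8: b <- (b + 3)                 {3,4,5,6,7}
step 9: eval (b < (4 + (tid // 3)))  {3,4,5,6,7}
step 10: a <- b                       {0,1,2,3,4,5,6,7}

Answer: 11 steps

a: 4,4,4,7,7,7,7,7
b: 4,4,4,7,7,7,7,7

steps = 11; useful = 76; efficiency = 76/88 = 19/22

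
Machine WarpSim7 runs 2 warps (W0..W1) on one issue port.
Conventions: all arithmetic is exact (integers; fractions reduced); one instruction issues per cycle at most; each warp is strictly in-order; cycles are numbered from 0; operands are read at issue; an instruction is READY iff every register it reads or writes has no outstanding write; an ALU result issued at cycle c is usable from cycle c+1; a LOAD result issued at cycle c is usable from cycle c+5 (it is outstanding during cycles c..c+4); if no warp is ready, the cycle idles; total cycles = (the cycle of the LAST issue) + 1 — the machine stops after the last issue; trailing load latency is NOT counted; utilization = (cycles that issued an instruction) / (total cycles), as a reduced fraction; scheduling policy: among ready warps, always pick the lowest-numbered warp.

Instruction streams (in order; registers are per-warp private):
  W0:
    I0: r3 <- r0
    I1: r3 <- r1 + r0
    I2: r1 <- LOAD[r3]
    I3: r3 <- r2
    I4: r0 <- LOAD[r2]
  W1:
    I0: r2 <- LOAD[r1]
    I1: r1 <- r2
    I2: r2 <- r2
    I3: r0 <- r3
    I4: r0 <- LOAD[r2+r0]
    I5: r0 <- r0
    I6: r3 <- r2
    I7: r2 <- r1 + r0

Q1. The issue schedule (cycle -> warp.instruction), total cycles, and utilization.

cycle 0: W0.I0
cycle 1: W0.I1
cycle 2: W0.I2
cycle 3: W0.I3
cycle 4: W0.I4
cycle 5: W1.I0
cycle 6: idle
cycle 7: idle
cycle 8: idle
cycle 9: idle
cycle 10: W1.I1
cycle 11: W1.I2
cycle 12: W1.I3
cycle 13: W1.I4
cycle 14: idle
cycle 15: idle
cycle 16: idle
cycle 17: idle
cycle 18: W1.I5
cycle 19: W1.I6
cycle 20: W1.I7

Answer: 21 cycles, utilization 13/21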